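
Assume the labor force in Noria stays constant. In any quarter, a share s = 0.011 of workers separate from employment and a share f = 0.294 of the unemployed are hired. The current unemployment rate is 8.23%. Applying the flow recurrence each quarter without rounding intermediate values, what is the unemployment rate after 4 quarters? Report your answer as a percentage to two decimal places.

With a fixed labor force, u_{t+1} = u_t + s·(1−u_t) − f·u_t = u_t·(1−s−f) + s.
Here 1−s−f = 0.695 and s = 0.011.
u_1 = 0.082300 × 0.695 + 0.011 = 0.068198.
u_2 = 0.068198 × 0.695 + 0.011 = 0.058398.
u_3 = 0.058398 × 0.695 + 0.011 = 0.051587.
u_4 = 0.051587 × 0.695 + 0.011 = 0.046853.

Unemployment rate after four quarters ≈ 4.69%.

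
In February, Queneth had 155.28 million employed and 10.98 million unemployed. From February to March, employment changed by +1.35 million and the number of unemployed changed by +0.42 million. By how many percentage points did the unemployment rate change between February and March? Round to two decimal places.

February: labor force = 155.28 + 10.98 = 166.26; u = 10.98/166.26 = 6.60%.
March: labor force = 156.63 + 11.40 = 168.03; u = 11.40/168.03 = 6.78%.
Change = 6.78% − 6.60% = +0.18 pp.

The unemployment rate changed by +0.18 percentage points.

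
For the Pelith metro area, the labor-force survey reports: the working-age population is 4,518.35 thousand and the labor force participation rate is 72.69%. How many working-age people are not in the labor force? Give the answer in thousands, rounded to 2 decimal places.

About 1,233.96 thousand are not in the labor force.

Share not in the labor force = 1 − 0.7269 = 0.2731.
Not in labor force = 0.2731 × 4,518.35 ≈ 1,233.96 thousand.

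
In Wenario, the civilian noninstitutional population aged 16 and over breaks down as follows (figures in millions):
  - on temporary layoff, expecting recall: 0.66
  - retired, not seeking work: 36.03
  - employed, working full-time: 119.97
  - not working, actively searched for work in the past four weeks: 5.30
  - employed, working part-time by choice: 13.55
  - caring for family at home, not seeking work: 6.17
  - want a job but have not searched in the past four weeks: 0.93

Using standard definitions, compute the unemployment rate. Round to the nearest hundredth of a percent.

Employed = 119.97 + 13.55 = 133.52 million.
Unemployed = 0.66 + 5.30 = 5.96 million (jobless and actively searching, or on temporary layoff).
Labor force = 133.52 + 5.96 = 139.48 million.
Unemployment rate = 5.96 / 139.48 = 4.27%.

Unemployment rate ≈ 4.27%.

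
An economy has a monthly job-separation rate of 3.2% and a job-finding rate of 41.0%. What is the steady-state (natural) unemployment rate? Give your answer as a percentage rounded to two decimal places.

Steady-state unemployment rate ≈ 7.24%.

At steady state the flows balance: s·E = f·U, so U/(E+U) = s/(s+f).
u* = 3.2 / (3.2 + 41.0) = 3.2 / 44.20 = 7.24%.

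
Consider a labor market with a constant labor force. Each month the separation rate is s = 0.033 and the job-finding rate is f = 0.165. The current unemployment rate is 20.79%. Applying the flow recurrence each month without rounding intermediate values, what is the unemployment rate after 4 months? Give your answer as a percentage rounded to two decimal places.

With a fixed labor force, u_{t+1} = u_t + s·(1−u_t) − f·u_t = u_t·(1−s−f) + s.
Here 1−s−f = 0.802 and s = 0.033.
u_1 = 0.207900 × 0.802 + 0.033 = 0.199736.
u_2 = 0.199736 × 0.802 + 0.033 = 0.193188.
u_3 = 0.193188 × 0.802 + 0.033 = 0.187937.
u_4 = 0.187937 × 0.802 + 0.033 = 0.183725.

Unemployment rate after four months ≈ 18.37%.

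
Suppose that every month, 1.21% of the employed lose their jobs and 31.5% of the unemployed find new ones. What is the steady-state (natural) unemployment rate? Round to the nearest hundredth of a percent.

Steady-state unemployment rate ≈ 3.70%.

At steady state the flows balance: s·E = f·U, so U/(E+U) = s/(s+f).
u* = 1.21 / (1.21 + 31.5) = 1.21 / 32.71 = 3.70%.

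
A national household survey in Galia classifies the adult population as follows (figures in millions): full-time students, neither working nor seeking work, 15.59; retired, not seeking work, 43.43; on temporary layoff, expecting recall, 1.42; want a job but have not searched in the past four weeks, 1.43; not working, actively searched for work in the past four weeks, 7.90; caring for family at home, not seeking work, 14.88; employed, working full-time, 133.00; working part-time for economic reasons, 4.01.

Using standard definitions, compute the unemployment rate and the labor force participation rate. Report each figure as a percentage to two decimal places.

Employed = 133.00 + 4.01 = 137.01 million (anyone who worked, including part-time for economic reasons, counts as employed).
Unemployed = 1.42 + 7.90 = 9.32 million (jobless and actively searching, or on temporary layoff).
Labor force = 137.01 + 9.32 = 146.33 million.
Not in labor force = 15.59 + 43.43 + 1.43 + 14.88 = 75.33 million (those not working and not actively searching are outside the labor force — including those who want a job but have given up searching).
Civilian working-age population = 146.33 + 75.33 = 221.66 million.
Unemployment rate = 9.32 / 146.33 = 6.37%.
Labor force participation rate = 146.33 / 221.66 = 66.02%.

Unemployment rate ≈ 6.37%; labor force participation rate ≈ 66.02%.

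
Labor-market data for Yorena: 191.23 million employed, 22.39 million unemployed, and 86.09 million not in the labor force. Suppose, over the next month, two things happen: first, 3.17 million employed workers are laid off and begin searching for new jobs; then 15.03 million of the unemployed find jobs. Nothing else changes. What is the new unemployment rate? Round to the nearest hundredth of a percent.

New unemployment rate ≈ 4.93%.

Initially, labor force = 191.23 + 22.39 = 213.62 million, so u = 22.39/213.62 = 10.48%.
After the first change, employed falls and unemployed rises by 3.17; labor force unchanged → E = 188.06, U = 25.56, labor force = 213.62 million.
After the second change, unemployed falls and employed rises by 15.03; labor force unchanged → E = 203.09, U = 10.53, labor force = 213.62 million.
New unemployment rate = 10.53 / 213.62 = 4.93%.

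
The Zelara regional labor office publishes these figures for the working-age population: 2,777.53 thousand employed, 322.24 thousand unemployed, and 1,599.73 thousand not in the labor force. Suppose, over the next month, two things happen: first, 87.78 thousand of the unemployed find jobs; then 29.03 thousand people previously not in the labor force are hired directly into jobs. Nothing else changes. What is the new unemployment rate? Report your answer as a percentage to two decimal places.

New unemployment rate ≈ 7.49%.

Initially, labor force = 2,777.53 + 322.24 = 3,099.77 thousand, so u = 322.24/3,099.77 = 10.40%.
After the first change, unemployed falls and employed rises by 87.78; labor force unchanged → E = 2,865.31, U = 234.46, labor force = 3,099.77 thousand.
After the second change, employed and labor force both rise by 29.03; unemployed unchanged → E = 2,894.34, U = 234.46, labor force = 3,128.80 thousand.
New unemployment rate = 234.46 / 3,128.80 = 7.49%.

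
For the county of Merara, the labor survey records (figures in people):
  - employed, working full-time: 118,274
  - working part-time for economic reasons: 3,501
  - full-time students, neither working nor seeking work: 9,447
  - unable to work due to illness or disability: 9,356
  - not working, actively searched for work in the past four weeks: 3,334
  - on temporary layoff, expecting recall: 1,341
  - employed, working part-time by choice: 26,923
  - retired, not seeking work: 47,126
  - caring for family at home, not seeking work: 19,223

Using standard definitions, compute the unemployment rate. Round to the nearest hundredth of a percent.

Unemployment rate ≈ 3.05%.

Employed = 118,274 + 3,501 + 26,923 = 148,698 (anyone who worked, including part-time for economic reasons, counts as employed).
Unemployed = 3,334 + 1,341 = 4,675 (jobless and actively searching, or on temporary layoff).
Labor force = 148,698 + 4,675 = 153,373.
Unemployment rate = 4,675 / 153,373 = 3.05%.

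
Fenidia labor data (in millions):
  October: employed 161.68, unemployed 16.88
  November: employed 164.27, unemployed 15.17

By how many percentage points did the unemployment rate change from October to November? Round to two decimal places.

October: labor force = 161.68 + 16.88 = 178.56; u = 16.88/178.56 = 9.45%.
November: labor force = 164.27 + 15.17 = 179.44; u = 15.17/179.44 = 8.45%.
Change = 8.45% − 9.45% = −1.00 pp.

The unemployment rate changed by −1.00 percentage points.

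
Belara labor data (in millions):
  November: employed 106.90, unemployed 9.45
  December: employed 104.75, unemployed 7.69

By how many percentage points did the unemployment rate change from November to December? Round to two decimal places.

The unemployment rate changed by −1.28 percentage points.

November: labor force = 106.90 + 9.45 = 116.35; u = 9.45/116.35 = 8.12%.
December: labor force = 104.75 + 7.69 = 112.44; u = 7.69/112.44 = 6.84%.
Change = 6.84% − 8.12% = −1.28 pp.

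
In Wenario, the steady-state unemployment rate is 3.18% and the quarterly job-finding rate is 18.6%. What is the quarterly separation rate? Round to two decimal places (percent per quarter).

From u* = s/(s+f): s = u·f/(1−u).
s = 0.0318 × 18.6 / (1 − 0.0318) = 0.5915 / 0.9682 ≈ 0.61% per quarter.

Separation rate ≈ 0.61% per quarter.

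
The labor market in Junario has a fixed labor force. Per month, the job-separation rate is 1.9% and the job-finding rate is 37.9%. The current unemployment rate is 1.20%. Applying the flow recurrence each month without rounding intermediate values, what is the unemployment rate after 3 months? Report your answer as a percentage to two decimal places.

Unemployment rate after three months ≈ 3.99%.

With a fixed labor force, u_{t+1} = u_t + s·(1−u_t) − f·u_t = u_t·(1−s−f) + s.
Here 1−s−f = 0.602 and s = 0.019.
u_1 = 0.012000 × 0.602 + 0.019 = 0.026224.
u_2 = 0.026224 × 0.602 + 0.019 = 0.034787.
u_3 = 0.034787 × 0.602 + 0.019 = 0.039942.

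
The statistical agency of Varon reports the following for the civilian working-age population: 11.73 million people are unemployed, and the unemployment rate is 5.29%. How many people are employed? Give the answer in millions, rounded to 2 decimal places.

About 210.01 million are employed.

Labor force = U / u = 11.73 / 0.0529 ≈ 221.74 million.
Employed = labor force − unemployed = 221.74 − 11.73 = 210.01 million.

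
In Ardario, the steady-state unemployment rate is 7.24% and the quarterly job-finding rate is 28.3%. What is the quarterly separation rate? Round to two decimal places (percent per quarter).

Separation rate ≈ 2.21% per quarter.

From u* = s/(s+f): s = u·f/(1−u).
s = 0.0724 × 28.3 / (1 − 0.0724) = 2.0489 / 0.9276 ≈ 2.21% per quarter.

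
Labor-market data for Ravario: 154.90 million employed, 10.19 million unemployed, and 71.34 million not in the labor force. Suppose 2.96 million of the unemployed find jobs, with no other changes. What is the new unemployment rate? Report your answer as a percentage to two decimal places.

New unemployment rate ≈ 4.38%.

Initially, labor force = 154.90 + 10.19 = 165.09 million, so u = 10.19/165.09 = 6.17%.
After the change, unemployed falls and employed rises by 2.96; labor force unchanged → E = 157.86, U = 7.23, labor force = 165.09 million.
New unemployment rate = 7.23 / 165.09 = 4.38%.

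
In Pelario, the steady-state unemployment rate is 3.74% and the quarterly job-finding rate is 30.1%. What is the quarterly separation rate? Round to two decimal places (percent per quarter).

Separation rate ≈ 1.17% per quarter.

From u* = s/(s+f): s = u·f/(1−u).
s = 0.0374 × 30.1 / (1 − 0.0374) = 1.1257 / 0.9626 ≈ 1.17% per quarter.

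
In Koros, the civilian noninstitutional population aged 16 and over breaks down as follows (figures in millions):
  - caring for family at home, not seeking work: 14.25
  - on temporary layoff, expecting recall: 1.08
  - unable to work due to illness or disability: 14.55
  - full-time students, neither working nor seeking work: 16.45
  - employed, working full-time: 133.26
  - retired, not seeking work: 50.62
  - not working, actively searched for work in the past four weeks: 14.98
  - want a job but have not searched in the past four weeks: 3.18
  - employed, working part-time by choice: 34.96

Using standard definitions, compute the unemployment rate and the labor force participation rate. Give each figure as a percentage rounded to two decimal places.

Unemployment rate ≈ 8.71%; labor force participation rate ≈ 65.04%.

Employed = 133.26 + 34.96 = 168.22 million.
Unemployed = 1.08 + 14.98 = 16.06 million (jobless and actively searching, or on temporary layoff).
Labor force = 168.22 + 16.06 = 184.28 million.
Not in labor force = 14.25 + 14.55 + 16.45 + 50.62 + 3.18 = 99.05 million (those not working and not actively searching are outside the labor force — including those who want a job but have given up searching).
Civilian working-age population = 184.28 + 99.05 = 283.33 million.
Unemployment rate = 16.06 / 184.28 = 8.71%.
Labor force participation rate = 184.28 / 283.33 = 65.04%.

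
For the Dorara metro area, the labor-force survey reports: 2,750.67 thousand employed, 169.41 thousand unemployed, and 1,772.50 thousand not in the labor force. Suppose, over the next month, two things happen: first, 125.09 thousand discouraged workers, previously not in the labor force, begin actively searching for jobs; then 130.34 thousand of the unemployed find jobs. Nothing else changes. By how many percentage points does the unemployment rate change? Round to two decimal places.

Initially, labor force = 2,750.67 + 169.41 = 2,920.08 thousand, so u = 169.41/2,920.08 = 5.80%.
After the first change, unemployed and labor force both rise by 125.09 → E = 2,750.67, U = 294.50, labor force = 3,045.17 thousand.
After the second change, unemployed falls and employed rises by 130.34; labor force unchanged → E = 2,881.01, U = 164.16, labor force = 3,045.17 thousand.
New unemployment rate = 164.16 / 3,045.17 = 5.39%.
Change = 5.39% − 5.80% = −0.41 percentage points.

The unemployment rate changes by −0.41 percentage points.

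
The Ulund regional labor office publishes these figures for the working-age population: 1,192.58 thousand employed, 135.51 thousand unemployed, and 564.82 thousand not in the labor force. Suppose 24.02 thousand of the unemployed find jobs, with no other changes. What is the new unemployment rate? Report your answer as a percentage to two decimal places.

New unemployment rate ≈ 8.39%.

Initially, labor force = 1,192.58 + 135.51 = 1,328.09 thousand, so u = 135.51/1,328.09 = 10.20%.
After the change, unemployed falls and employed rises by 24.02; labor force unchanged → E = 1,216.60, U = 111.49, labor force = 1,328.09 thousand.
New unemployment rate = 111.49 / 1,328.09 = 8.39%.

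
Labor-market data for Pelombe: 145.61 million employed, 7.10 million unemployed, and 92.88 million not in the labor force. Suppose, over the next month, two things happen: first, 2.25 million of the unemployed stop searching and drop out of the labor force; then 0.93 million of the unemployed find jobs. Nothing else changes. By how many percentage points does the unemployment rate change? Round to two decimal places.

The unemployment rate changes by −2.04 percentage points.

Initially, labor force = 145.61 + 7.10 = 152.71 million, so u = 7.10/152.71 = 4.65%.
After the first change, unemployed and labor force both fall by 2.25 → E = 145.61, U = 4.85, labor force = 150.46 million.
After the second change, unemployed falls and employed rises by 0.93; labor force unchanged → E = 146.54, U = 3.92, labor force = 150.46 million.
New unemployment rate = 3.92 / 150.46 = 2.61%.
Change = 2.61% − 4.65% = −2.04 percentage points.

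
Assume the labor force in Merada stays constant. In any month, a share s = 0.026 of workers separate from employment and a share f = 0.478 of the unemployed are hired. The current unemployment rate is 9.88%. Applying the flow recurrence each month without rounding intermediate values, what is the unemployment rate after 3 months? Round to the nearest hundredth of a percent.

With a fixed labor force, u_{t+1} = u_t + s·(1−u_t) − f·u_t = u_t·(1−s−f) + s.
Here 1−s−f = 0.496 and s = 0.026.
u_1 = 0.098800 × 0.496 + 0.026 = 0.075005.
u_2 = 0.075005 × 0.496 + 0.026 = 0.063202.
u_3 = 0.063202 × 0.496 + 0.026 = 0.057348.

Unemployment rate after three months ≈ 5.73%.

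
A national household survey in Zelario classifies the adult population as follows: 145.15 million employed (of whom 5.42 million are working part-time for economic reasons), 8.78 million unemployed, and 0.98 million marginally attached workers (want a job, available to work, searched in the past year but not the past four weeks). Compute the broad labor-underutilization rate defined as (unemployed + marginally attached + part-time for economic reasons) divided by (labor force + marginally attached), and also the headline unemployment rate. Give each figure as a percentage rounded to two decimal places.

Labor force = 145.15 + 8.78 = 153.93 million.
Numerator = 8.78 + 0.98 + 5.42 = 15.18 million.
Denominator = 153.93 + 0.98 = 154.91 million.
Broad rate = 15.18 / 154.91 = 9.80%.
Headline unemployment rate = 8.78 / 153.93 = 5.70%.

Broad underutilization rate ≈ 9.80%; headline unemployment rate ≈ 5.70%.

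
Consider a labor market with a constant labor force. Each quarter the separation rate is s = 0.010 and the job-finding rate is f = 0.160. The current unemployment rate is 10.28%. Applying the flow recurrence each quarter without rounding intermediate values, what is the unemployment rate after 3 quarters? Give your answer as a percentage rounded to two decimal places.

With a fixed labor force, u_{t+1} = u_t + s·(1−u_t) − f·u_t = u_t·(1−s−f) + s.
Here 1−s−f = 0.830 and s = 0.010.
u_1 = 0.102800 × 0.830 + 0.010 = 0.095324.
u_2 = 0.095324 × 0.830 + 0.010 = 0.089119.
u_3 = 0.089119 × 0.830 + 0.010 = 0.083969.

Unemployment rate after three quarters ≈ 8.40%.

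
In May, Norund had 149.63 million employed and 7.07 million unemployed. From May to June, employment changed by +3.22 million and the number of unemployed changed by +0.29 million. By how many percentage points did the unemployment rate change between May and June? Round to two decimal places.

The unemployment rate changed by +0.08 percentage points.

May: labor force = 149.63 + 7.07 = 156.70; u = 7.07/156.70 = 4.51%.
June: labor force = 152.85 + 7.36 = 160.21; u = 7.36/160.21 = 4.59%.
Change = 4.59% − 4.51% = +0.08 pp.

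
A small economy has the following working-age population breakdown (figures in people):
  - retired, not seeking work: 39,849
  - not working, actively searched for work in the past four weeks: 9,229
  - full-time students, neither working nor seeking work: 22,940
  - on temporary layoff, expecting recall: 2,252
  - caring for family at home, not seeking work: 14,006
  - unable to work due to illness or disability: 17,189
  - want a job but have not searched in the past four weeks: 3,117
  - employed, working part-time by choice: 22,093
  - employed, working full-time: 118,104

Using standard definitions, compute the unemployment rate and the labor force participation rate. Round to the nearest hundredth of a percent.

Employed = 22,093 + 118,104 = 140,197.
Unemployed = 9,229 + 2,252 = 11,481 (jobless and actively searching, or on temporary layoff).
Labor force = 140,197 + 11,481 = 151,678.
Not in labor force = 39,849 + 22,940 + 14,006 + 17,189 + 3,117 = 97,101 (those not working and not actively searching are outside the labor force — including those who want a job but have given up searching).
Civilian working-age population = 151,678 + 97,101 = 248,779.
Unemployment rate = 11,481 / 151,678 = 7.57%.
Labor force participation rate = 151,678 / 248,779 = 60.97%.

Unemployment rate ≈ 7.57%; labor force participation rate ≈ 60.97%.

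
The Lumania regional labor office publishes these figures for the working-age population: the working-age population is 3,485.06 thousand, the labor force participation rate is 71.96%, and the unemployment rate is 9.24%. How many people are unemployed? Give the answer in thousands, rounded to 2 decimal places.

About 231.73 thousand are unemployed.

Labor force = 0.7196 × 3,485.06 = 2,507.85 thousand.
Unemployed = 0.0924 × 2,507.85 ≈ 231.73 thousand.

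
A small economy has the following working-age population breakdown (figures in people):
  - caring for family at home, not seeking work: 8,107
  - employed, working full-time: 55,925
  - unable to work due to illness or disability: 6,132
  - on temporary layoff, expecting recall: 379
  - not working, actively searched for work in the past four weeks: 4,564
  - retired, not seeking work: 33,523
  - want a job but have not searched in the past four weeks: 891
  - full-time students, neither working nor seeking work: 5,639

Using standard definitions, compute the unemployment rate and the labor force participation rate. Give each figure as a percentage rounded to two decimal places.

Unemployment rate ≈ 8.12%; labor force participation rate ≈ 52.86%.

Employed = 55,925.
Unemployed = 379 + 4,564 = 4,943 (jobless and actively searching, or on temporary layoff).
Labor force = 55,925 + 4,943 = 60,868.
Not in labor force = 8,107 + 6,132 + 33,523 + 891 + 5,639 = 54,292 (those not working and not actively searching are outside the labor force — including those who want a job but have given up searching).
Civilian working-age population = 60,868 + 54,292 = 115,160.
Unemployment rate = 4,943 / 60,868 = 8.12%.
Labor force participation rate = 60,868 / 115,160 = 52.86%.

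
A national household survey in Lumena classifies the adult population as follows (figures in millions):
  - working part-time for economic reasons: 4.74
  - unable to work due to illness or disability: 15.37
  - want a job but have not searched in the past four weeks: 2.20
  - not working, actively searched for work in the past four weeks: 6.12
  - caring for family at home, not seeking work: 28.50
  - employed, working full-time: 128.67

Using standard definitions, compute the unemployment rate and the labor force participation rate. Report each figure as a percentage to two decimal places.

Unemployment rate ≈ 4.39%; labor force participation rate ≈ 75.18%.

Employed = 4.74 + 128.67 = 133.41 million (anyone who worked, including part-time for economic reasons, counts as employed).
Unemployed = 6.12 million.
Labor force = 133.41 + 6.12 = 139.53 million.
Not in labor force = 15.37 + 2.20 + 28.50 = 46.07 million (those not working and not actively searching are outside the labor force — including those who want a job but have given up searching).
Civilian working-age population = 139.53 + 46.07 = 185.60 million.
Unemployment rate = 6.12 / 139.53 = 4.39%.
Labor force participation rate = 139.53 / 185.60 = 75.18%.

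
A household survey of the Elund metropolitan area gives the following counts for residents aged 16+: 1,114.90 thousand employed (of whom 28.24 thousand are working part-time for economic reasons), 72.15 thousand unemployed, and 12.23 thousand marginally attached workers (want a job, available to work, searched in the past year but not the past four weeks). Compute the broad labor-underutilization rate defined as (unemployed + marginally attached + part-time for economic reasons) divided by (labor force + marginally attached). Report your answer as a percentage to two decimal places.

Labor force = 1,114.90 + 72.15 = 1,187.05 thousand.
Numerator = 72.15 + 12.23 + 28.24 = 112.62 thousand.
Denominator = 1,187.05 + 12.23 = 1,199.28 thousand.
Broad rate = 112.62 / 1,199.28 = 9.39%.

Broad underutilization rate ≈ 9.39%.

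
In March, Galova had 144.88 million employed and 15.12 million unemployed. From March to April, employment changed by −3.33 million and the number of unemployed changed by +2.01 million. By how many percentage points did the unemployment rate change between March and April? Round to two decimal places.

March: labor force = 144.88 + 15.12 = 160.00; u = 15.12/160.00 = 9.45%.
April: labor force = 141.55 + 17.13 = 158.68; u = 17.13/158.68 = 10.80%.
Change = 10.80% − 9.45% = +1.35 pp.

The unemployment rate changed by +1.35 percentage points.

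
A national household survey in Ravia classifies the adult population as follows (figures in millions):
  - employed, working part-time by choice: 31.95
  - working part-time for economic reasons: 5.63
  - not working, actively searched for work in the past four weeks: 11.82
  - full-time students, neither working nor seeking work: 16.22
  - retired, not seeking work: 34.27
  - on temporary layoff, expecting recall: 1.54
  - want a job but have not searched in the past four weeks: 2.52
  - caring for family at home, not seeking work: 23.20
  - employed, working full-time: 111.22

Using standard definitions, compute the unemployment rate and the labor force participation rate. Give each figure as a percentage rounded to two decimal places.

Employed = 31.95 + 5.63 + 111.22 = 148.80 million (anyone who worked, including part-time for economic reasons, counts as employed).
Unemployed = 11.82 + 1.54 = 13.36 million (jobless and actively searching, or on temporary layoff).
Labor force = 148.80 + 13.36 = 162.16 million.
Not in labor force = 16.22 + 34.27 + 2.52 + 23.20 = 76.21 million (those not working and not actively searching are outside the labor force — including those who want a job but have given up searching).
Civilian working-age population = 162.16 + 76.21 = 238.37 million.
Unemployment rate = 13.36 / 162.16 = 8.24%.
Labor force participation rate = 162.16 / 238.37 = 68.03%.

Unemployment rate ≈ 8.24%; labor force participation rate ≈ 68.03%.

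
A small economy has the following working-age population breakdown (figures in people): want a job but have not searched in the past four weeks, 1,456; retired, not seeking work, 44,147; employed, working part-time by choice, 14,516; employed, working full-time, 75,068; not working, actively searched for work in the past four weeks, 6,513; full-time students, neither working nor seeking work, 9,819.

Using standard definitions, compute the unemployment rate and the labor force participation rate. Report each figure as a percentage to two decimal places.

Unemployment rate ≈ 6.78%; labor force participation rate ≈ 63.42%.

Employed = 14,516 + 75,068 = 89,584.
Unemployed = 6,513.
Labor force = 89,584 + 6,513 = 96,097.
Not in labor force = 1,456 + 44,147 + 9,819 = 55,422 (those not working and not actively searching are outside the labor force — including those who want a job but have given up searching).
Civilian working-age population = 96,097 + 55,422 = 151,519.
Unemployment rate = 6,513 / 96,097 = 6.78%.
Labor force participation rate = 96,097 / 151,519 = 63.42%.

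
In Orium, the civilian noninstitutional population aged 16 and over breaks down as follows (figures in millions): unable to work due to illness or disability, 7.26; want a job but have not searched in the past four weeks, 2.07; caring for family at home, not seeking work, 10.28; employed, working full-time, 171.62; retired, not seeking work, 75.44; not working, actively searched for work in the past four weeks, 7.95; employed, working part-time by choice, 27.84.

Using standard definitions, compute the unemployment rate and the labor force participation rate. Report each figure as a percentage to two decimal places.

Employed = 171.62 + 27.84 = 199.46 million.
Unemployed = 7.95 million.
Labor force = 199.46 + 7.95 = 207.41 million.
Not in labor force = 7.26 + 2.07 + 10.28 + 75.44 = 95.05 million (those not working and not actively searching are outside the labor force — including those who want a job but have given up searching).
Civilian working-age population = 207.41 + 95.05 = 302.46 million.
Unemployment rate = 7.95 / 207.41 = 3.83%.
Labor force participation rate = 207.41 / 302.46 = 68.57%.

Unemployment rate ≈ 3.83%; labor force participation rate ≈ 68.57%.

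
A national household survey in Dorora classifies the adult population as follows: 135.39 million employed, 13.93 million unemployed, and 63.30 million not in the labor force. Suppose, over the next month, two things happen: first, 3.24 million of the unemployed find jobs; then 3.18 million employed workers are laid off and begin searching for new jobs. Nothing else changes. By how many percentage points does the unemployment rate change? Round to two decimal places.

The unemployment rate changes by −0.04 percentage points.

Initially, labor force = 135.39 + 13.93 = 149.32 million, so u = 13.93/149.32 = 9.33%.
After the first change, unemployed falls and employed rises by 3.24; labor force unchanged → E = 138.63, U = 10.69, labor force = 149.32 million.
After the second change, employed falls and unemployed rises by 3.18; labor force unchanged → E = 135.45, U = 13.87, labor force = 149.32 million.
New unemployment rate = 13.87 / 149.32 = 9.29%.
Change = 9.29% − 9.33% = −0.04 percentage points.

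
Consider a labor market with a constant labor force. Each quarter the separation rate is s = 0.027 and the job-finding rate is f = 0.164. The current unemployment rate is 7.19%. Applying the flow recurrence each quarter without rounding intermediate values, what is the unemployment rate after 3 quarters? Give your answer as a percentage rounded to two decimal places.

Unemployment rate after three quarters ≈ 10.46%.

With a fixed labor force, u_{t+1} = u_t + s·(1−u_t) − f·u_t = u_t·(1−s−f) + s.
Here 1−s−f = 0.809 and s = 0.027.
u_1 = 0.071900 × 0.809 + 0.027 = 0.085167.
u_2 = 0.085167 × 0.809 + 0.027 = 0.095900.
u_3 = 0.095900 × 0.809 + 0.027 = 0.104583.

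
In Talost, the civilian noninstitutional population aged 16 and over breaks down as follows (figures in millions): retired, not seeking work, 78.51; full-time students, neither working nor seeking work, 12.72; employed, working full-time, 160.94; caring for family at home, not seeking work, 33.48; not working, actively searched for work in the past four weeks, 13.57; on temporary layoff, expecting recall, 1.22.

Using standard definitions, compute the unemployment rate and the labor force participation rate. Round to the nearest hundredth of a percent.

Unemployment rate ≈ 8.42%; labor force participation rate ≈ 58.49%.

Employed = 160.94 million.
Unemployed = 13.57 + 1.22 = 14.79 million (jobless and actively searching, or on temporary layoff).
Labor force = 160.94 + 14.79 = 175.73 million.
Not in labor force = 78.51 + 12.72 + 33.48 = 124.71 million (those not working and not actively searching are outside the labor force).
Civilian working-age population = 175.73 + 124.71 = 300.44 million.
Unemployment rate = 14.79 / 175.73 = 8.42%.
Labor force participation rate = 175.73 / 300.44 = 58.49%.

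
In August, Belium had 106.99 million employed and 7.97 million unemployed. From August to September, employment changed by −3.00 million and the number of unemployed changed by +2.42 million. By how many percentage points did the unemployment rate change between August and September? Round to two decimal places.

August: labor force = 106.99 + 7.97 = 114.96; u = 7.97/114.96 = 6.93%.
September: labor force = 103.99 + 10.39 = 114.38; u = 10.39/114.38 = 9.08%.
Change = 9.08% − 6.93% = +2.15 pp.

The unemployment rate changed by +2.15 percentage points.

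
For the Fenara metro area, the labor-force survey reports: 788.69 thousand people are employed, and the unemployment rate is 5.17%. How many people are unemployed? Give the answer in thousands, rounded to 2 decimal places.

About 43.00 thousand are unemployed.

Let U be the number unemployed. The labor force is E + U, and U/(E+U) = 0.0517.
So U = 0.0517 × 788.69 / (1 − 0.0517) = 40.7753 / 0.9483 ≈ 43.00 thousand.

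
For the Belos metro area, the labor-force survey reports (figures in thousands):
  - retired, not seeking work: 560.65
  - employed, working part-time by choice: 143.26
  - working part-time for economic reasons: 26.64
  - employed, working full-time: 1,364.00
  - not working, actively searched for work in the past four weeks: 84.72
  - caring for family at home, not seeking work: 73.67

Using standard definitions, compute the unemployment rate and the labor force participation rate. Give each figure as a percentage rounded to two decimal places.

Employed = 143.26 + 26.64 + 1,364.00 = 1,533.90 thousand (anyone who worked, including part-time for economic reasons, counts as employed).
Unemployed = 84.72 thousand.
Labor force = 1,533.90 + 84.72 = 1,618.62 thousand.
Not in labor force = 560.65 + 73.67 = 634.32 thousand (those not working and not actively searching are outside the labor force).
Civilian working-age population = 1,618.62 + 634.32 = 2,252.94 thousand.
Unemployment rate = 84.72 / 1,618.62 = 5.23%.
Labor force participation rate = 1,618.62 / 2,252.94 = 71.84%.

Unemployment rate ≈ 5.23%; labor force participation rate ≈ 71.84%.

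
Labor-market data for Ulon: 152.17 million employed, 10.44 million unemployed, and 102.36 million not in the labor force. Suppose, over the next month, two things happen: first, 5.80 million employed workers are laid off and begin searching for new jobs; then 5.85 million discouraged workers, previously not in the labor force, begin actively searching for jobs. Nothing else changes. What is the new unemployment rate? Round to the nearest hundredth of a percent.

New unemployment rate ≈ 13.11%.

Initially, labor force = 152.17 + 10.44 = 162.61 million, so u = 10.44/162.61 = 6.42%.
After the first change, employed falls and unemployed rises by 5.80; labor force unchanged → E = 146.37, U = 16.24, labor force = 162.61 million.
After the second change, unemployed and labor force both rise by 5.85 → E = 146.37, U = 22.09, labor force = 168.46 million.
New unemployment rate = 22.09 / 168.46 = 13.11%.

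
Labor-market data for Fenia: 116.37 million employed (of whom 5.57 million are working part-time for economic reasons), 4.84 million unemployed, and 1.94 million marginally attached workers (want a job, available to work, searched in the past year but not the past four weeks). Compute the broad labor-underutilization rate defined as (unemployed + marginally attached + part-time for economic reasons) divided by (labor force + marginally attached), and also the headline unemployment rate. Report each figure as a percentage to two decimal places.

Broad underutilization rate ≈ 10.03%; headline unemployment rate ≈ 3.99%.

Labor force = 116.37 + 4.84 = 121.21 million.
Numerator = 4.84 + 1.94 + 5.57 = 12.35 million.
Denominator = 121.21 + 1.94 = 123.15 million.
Broad rate = 12.35 / 123.15 = 10.03%.
Headline unemployment rate = 4.84 / 121.21 = 3.99%.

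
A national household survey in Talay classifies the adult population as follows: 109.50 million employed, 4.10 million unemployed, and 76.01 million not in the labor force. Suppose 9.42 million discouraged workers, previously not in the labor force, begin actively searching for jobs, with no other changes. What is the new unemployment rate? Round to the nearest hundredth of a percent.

New unemployment rate ≈ 10.99%.

Initially, labor force = 109.50 + 4.10 = 113.60 million, so u = 4.10/113.60 = 3.61%.
After the change, unemployed and labor force both rise by 9.42 → E = 109.50, U = 13.52, labor force = 123.02 million.
New unemployment rate = 13.52 / 123.02 = 10.99%.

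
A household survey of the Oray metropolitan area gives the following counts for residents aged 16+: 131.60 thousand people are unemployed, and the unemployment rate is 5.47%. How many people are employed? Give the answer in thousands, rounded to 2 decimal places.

About 2,274.25 thousand are employed.

Labor force = U / u = 131.60 / 0.0547 ≈ 2,405.85 thousand.
Employed = labor force − unemployed = 2,405.85 − 131.60 = 2,274.25 thousand.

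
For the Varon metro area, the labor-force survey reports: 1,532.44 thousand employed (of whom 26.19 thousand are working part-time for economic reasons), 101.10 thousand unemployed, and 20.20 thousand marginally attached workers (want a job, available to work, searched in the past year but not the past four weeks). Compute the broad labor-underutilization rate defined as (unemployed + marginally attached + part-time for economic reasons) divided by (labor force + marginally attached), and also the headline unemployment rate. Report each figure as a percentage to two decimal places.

Labor force = 1,532.44 + 101.10 = 1,633.54 thousand.
Numerator = 101.10 + 20.20 + 26.19 = 147.49 thousand.
Denominator = 1,633.54 + 20.20 = 1,653.74 thousand.
Broad rate = 147.49 / 1,653.74 = 8.92%.
Headline unemployment rate = 101.10 / 1,633.54 = 6.19%.

Broad underutilization rate ≈ 8.92%; headline unemployment rate ≈ 6.19%.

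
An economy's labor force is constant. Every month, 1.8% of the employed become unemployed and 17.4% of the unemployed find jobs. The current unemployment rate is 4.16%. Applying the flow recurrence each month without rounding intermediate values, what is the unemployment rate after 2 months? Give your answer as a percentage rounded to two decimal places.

With a fixed labor force, u_{t+1} = u_t + s·(1−u_t) − f·u_t = u_t·(1−s−f) + s.
Here 1−s−f = 0.808 and s = 0.018.
u_1 = 0.041600 × 0.808 + 0.018 = 0.051613.
u_2 = 0.051613 × 0.808 + 0.018 = 0.059703.

Unemployment rate after two months ≈ 5.97%.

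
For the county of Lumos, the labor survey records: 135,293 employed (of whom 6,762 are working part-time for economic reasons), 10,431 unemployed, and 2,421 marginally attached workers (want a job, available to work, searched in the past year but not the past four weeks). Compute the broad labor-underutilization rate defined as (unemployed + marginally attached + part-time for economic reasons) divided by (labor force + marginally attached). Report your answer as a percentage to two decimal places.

Broad underutilization rate ≈ 13.24%.

Labor force = 135,293 + 10,431 = 145,724.
Numerator = 10,431 + 2,421 + 6,762 = 19,614.
Denominator = 145,724 + 2,421 = 148,145.
Broad rate = 19,614 / 148,145 = 13.24%.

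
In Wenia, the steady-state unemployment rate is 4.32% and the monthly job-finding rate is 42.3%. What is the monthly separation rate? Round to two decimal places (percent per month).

Separation rate ≈ 1.91% per month.

From u* = s/(s+f): s = u·f/(1−u).
s = 0.0432 × 42.3 / (1 − 0.0432) = 1.8274 / 0.9568 ≈ 1.91% per month.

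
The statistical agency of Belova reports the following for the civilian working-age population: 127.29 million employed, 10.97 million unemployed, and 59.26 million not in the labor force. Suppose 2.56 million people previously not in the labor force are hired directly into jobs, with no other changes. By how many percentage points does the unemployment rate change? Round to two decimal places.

The unemployment rate changes by −0.14 percentage points.

Initially, labor force = 127.29 + 10.97 = 138.26 million, so u = 10.97/138.26 = 7.93%.
After the change, employed and labor force both rise by 2.56; unemployed unchanged → E = 129.85, U = 10.97, labor force = 140.82 million.
New unemployment rate = 10.97 / 140.82 = 7.79%.
Change = 7.79% − 7.93% = −0.14 percentage points.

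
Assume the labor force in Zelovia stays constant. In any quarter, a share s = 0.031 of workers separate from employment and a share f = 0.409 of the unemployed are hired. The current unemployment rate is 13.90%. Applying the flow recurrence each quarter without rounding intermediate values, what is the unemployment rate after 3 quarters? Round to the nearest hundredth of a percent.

Unemployment rate after three quarters ≈ 8.25%.

With a fixed labor force, u_{t+1} = u_t + s·(1−u_t) − f·u_t = u_t·(1−s−f) + s.
Here 1−s−f = 0.560 and s = 0.031.
u_1 = 0.139000 × 0.560 + 0.031 = 0.108840.
u_2 = 0.108840 × 0.560 + 0.031 = 0.091950.
u_3 = 0.091950 × 0.560 + 0.031 = 0.082492.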